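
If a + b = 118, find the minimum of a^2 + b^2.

6962

With a + b = 118, a^2 + b^2 = a^2 + (118 − a)^2.
The derivative 2a − 2(118 − a) = 4a − 236 vanishes at a = 59; second derivative 4 > 0, a minimum.
The minimum is 2·(59)^2 = 6962.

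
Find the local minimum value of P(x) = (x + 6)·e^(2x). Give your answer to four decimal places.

Differentiating with the product rule gives P'(x) = (2x + 13)·e^(2x). Since e^(2x) > 0, the only critical point is x = -13/2.
P''(-13/2) has the same sign as 2 > 0, so this is a local minimum.
P(-13/2) = (-1/2)·e^(-13) ≈ -0.0000.

-0.0000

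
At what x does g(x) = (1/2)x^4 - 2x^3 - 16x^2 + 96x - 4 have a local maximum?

3

g'(x) = 2x^3 - 6x^2 - 32x + 96 = 0 at x = -4, 3, 4.
Since g''(x) = 6x^2 - 12x - 32, we get g''(-4) = 112 > 0 ⇒ local minimum; g''(3) = -14 < 0 ⇒ local maximum; g''(4) = 16 > 0 ⇒ local minimum.
The local maximum is g(3) = 253/2.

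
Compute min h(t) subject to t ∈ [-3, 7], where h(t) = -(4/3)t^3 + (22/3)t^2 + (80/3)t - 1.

h'(t) = -4t^2 + (44/3)t + 80/3, which vanishes at t = -4/3 and t = 5.
Compare values at every candidate in [-3, 7]: h(-3) = 21,  h(-4/3) = -1649/81,  h(5) = 149,  h(7) = 263/3.
The minimum over the interval is -1649/81, attained at t = -4/3.

-1649/81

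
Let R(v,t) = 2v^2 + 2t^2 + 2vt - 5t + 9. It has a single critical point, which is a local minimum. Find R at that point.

∂R/∂v = 4v + 2t = 0 and ∂R/∂t = 2v + 4t - 5 = 0, so (v, t) = (-5/6, 5/3).
The Hessian has R_{vv} = 4, R_{tt} = 4, R_{vt} = 2, giving D = 12 > 0 with R_{vv} > 0, so the point is a local minimum.
R(-5/6, 5/3) = 29/6.

29/6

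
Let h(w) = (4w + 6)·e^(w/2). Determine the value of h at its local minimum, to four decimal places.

-1.3902

By the product rule, h'(w) = (2w + 7)·e^(w/2). Since e^(w/2) > 0, the only critical point is w = -7/2.
h''(-7/2) has the same sign as 2 > 0, so this is a local minimum.
h(-7/2) = (-8)·e^(-7/4) ≈ -1.3902.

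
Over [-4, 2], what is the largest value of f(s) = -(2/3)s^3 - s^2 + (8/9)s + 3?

f'(s) = -2s^2 - 2s + 8/9, which vanishes at s = -4/3 and s = 1/3.
Candidates: f(-4) = 235/9, f(-4/3) = 131/81, f(1/3) = 256/81, f(2) = -41/9.
The maximum over the interval is 235/9, attained at s = -4.

235/9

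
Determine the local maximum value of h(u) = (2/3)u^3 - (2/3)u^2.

h'(u) = 2u^2 - (4/3)u. Setting h'(u) = 0 gives u ∈ {0, 2/3}.
Second-derivative test with h''(u) = 4u - 4/3: h''(0) = -4/3 < 0 ⇒ local maximum; h''(2/3) = 4/3 > 0 ⇒ local minimum.
The local maximum is h(0) = 0.

0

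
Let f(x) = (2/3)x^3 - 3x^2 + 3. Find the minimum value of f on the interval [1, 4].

-6

Differentiating, f'(x) = 2x^2 - 6x; whose only zero in [1, 4] is x = 3.
Evaluating at the critical points and endpoints: f(1) = 2/3; f(3) = -6; f(4) = -7/3.
Hence the absolute minimum is -6 at x = 3.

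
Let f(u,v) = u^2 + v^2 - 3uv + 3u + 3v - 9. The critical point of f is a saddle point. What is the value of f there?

0

∂f/∂u = 2u - 3v + 3 = 0 and ∂f/∂v = -3u + 2v + 3 = 0, so (u, v) = (3, 3).
The Hessian has f_{uu} = 2, f_{vv} = 2, f_{uv} = -3, giving D = -5 < 0, so the point is a saddle point.
f(3, 3) = 0.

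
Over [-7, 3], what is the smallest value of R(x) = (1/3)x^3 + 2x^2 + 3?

-40/3

R'(x) = x^2 + 4x, which vanishes at x = -4 and x = 0.
Compare values at every candidate in [-7, 3]: R(-7) = -40/3; R(-4) = 41/3; R(0) = 3; R(3) = 30.
Hence the absolute minimum is -40/3 at x = -7.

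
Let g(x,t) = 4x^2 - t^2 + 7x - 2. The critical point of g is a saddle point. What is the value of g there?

∂g/∂x = 8x + 7 = 0 and ∂g/∂t = -2t = 0, so (x, t) = (-7/8, 0).
The Hessian has g_{xx} = 8, g_{tt} = -2, g_{xt} = 0, giving D = -16 < 0, so the point is a saddle point.
g(-7/8, 0) = -81/16.

-81/16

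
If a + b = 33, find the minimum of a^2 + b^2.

With a + b = 33, a^2 + b^2 = a^2 + (33 − a)^2.
The derivative 2a − 2(33 − a) = 4a − 66 vanishes at a = 33/2; second derivative 4 > 0, a minimum.
The minimum is 2·(33/2)^2 = 1089/2.

1089/2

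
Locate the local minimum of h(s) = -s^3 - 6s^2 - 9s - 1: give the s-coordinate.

-3

h'(s) = -3s^2 - 12s - 9. Setting h'(s) = 0 gives s ∈ {-3, -1}.
Second-derivative test with h''(s) = -6s - 12: h''(-3) = 6 > 0 ⇒ local minimum; h''(-1) = -6 < 0 ⇒ local maximum.
So the local minimum value is h(-3) = -1.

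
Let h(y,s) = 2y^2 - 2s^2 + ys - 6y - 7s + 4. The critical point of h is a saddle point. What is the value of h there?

∂h/∂y = 4y + s - 6 = 0 and ∂h/∂s = y - 4s - 7 = 0, so (y, s) = (31/17, -22/17).
The Hessian has h_{yy} = 4, h_{ss} = -4, h_{ys} = 1, giving D = -17 < 0, so the point is a saddle point.
h(31/17, -22/17) = 52/17.

52/17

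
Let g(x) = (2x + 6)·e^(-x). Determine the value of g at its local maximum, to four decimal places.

14.7781

g'(x) = 2·e^(-x) + (2x + 6)·(-1)·e^(-x) = (-2x - 4)·e^(-x). Since e^(-x) > 0, the only critical point is x = -2.
g''(-2) has the same sign as -2 < 0, so this is a local maximum.
g(-2) = (2)·e^(2) ≈ 14.7781.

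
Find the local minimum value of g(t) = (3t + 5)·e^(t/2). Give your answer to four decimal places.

-0.9593

By the product rule, g'(t) = ((3/2)t + 11/2)·e^(t/2). Since e^(t/2) > 0, the only critical point is t = -11/3.
g''(-11/3) has the same sign as 3/2 > 0, so this is a local minimum.
g(-11/3) = (-6)·e^(-11/6) ≈ -0.9593.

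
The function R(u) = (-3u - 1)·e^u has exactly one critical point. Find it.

-4/3

Differentiating with the product rule gives R'(u) = (-3u - 4)·e^u. Since e^u > 0, the only critical point is u = -4/3.
R''(-4/3) has the same sign as -3 < 0, so this is a local maximum.
R(-4/3) = (3)·e^(-4/3) ≈ 0.7908.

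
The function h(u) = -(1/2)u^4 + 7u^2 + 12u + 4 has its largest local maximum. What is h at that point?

h'(u) = -2u^3 + 14u + 12. Setting h'(u) = 0 gives u ∈ {-2, -1, 3}.
Second-derivative test with h''(u) = -6u^2 + 14: h''(-2) = -10 < 0 ⇒ local maximum; h''(-1) = 8 > 0 ⇒ local minimum; h''(3) = -40 < 0 ⇒ local maximum.
Thus h has its largest local maximum at u = 3, with value 125/2.

125/2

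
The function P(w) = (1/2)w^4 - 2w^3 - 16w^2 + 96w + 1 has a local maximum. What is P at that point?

P'(w) = 2w^3 - 6w^2 - 32w + 96 = 0 at w = -4, 3, 4.
Second-derivative test with P''(w) = 6w^2 - 12w - 32: P''(-4) = 112 > 0 ⇒ local minimum; P''(3) = -14 < 0 ⇒ local maximum; P''(4) = 16 > 0 ⇒ local minimum.
Thus P has its local maximum at w = 3, with value 263/2.

263/2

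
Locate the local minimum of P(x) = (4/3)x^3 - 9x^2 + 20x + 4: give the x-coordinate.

5/2

Critical points: P'(x) = 4x^2 - 18x + 20 vanishes at x = 2, 5/2.
Second-derivative test with P''(x) = 8x - 18: P''(2) = -2 < 0 ⇒ local maximum; P''(5/2) = 2 > 0 ⇒ local minimum.
The local minimum is P(5/2) = 223/12.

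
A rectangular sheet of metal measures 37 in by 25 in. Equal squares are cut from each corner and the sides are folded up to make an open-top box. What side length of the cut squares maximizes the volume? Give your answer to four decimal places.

4.8841

With cut size x, the volume is V(x) = x(37 − 2x)(25 − 2x) for 0 < x < 12.5.
V'(x) = 12x^2 − 248x + 925. Setting V'(x) = 0 gives x ≈ 4.8841 (the root in (0, 12.5)).
V''(x) = 24x − 248 is negative there, so this is the maximum; V ≈ 2025.8726.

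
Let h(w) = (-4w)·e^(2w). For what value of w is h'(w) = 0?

By the product rule, h'(w) = (-8w - 4)·e^(2w). Since e^(2w) > 0, the only critical point is w = -1/2.
h''(-1/2) has the same sign as -8 < 0, so this is a local maximum.
h(-1/2) = (2)·e^(-1) ≈ 0.7358.

-1/2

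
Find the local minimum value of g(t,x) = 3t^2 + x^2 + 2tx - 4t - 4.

-6

∂g/∂t = 6t + 2x - 4 = 0 and ∂g/∂x = 2t + 2x = 0, so (t, x) = (1, -1).
The Hessian has g_{tt} = 6, g_{xx} = 2, g_{tx} = 2, giving D = 8 > 0 with g_{tt} > 0, so the point is a local minimum.
g(1, -1) = -6.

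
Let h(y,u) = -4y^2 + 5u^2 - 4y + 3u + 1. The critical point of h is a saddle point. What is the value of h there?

31/20

∂h/∂y = -8y - 4 = 0 and ∂h/∂u = 10u + 3 = 0, so (y, u) = (-1/2, -3/10).
The Hessian has h_{yy} = -8, h_{uu} = 10, h_{yu} = 0, giving D = -80 < 0, so the point is a saddle point.
h(-1/2, -3/10) = 31/20.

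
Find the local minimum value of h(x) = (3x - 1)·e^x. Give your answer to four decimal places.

-1.5403

Differentiating with the product rule gives h'(x) = (3x + 2)·e^x. Since e^x > 0, the only critical point is x = -2/3.
h''(-2/3) has the same sign as 3 > 0, so this is a local minimum.
h(-2/3) = (-3)·e^(-2/3) ≈ -1.5403.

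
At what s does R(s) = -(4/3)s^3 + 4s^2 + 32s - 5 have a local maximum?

4

R'(s) = -4s^2 + 8s + 32. Setting R'(s) = 0 gives s ∈ {-2, 4}.
Since R''(s) = -8s + 8, we get R''(-2) = 24 > 0 ⇒ local minimum; R''(4) = -24 < 0 ⇒ local maximum.
Thus R has its local maximum at s = 4, with value 305/3.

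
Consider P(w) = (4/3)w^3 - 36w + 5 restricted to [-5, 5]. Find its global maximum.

P'(w) = 4w^2 - 36, which vanishes at w = -3 and w = 3.
Candidates: P(-5) = 55/3; P(-3) = 77; P(3) = -67; P(5) = -25/3.
The maximum over the interval is 77, attained at w = -3.

77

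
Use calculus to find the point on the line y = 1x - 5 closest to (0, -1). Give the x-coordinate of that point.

2

Minimize D(x)^2 = (x + 0)^2 + (x - 4)^2.
d/dx[D^2] = 2(x + 0) + 2·1·(x - 4) = 0 ⇒ x = 2.
Then y = -3 and the distance is √(8) ≈ 2.8284.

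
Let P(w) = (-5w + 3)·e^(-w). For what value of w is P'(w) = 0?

8/5

P'(w) = (-5)·e^(-w) + (-5w + 3)·(-1)·e^(-w) = (5w - 8)·e^(-w). Since e^(-w) > 0, the only critical point is w = 8/5.
P''(8/5) has the same sign as 5 > 0, so this is a local minimum.
P(8/5) = (-5)·e^(-8/5) ≈ -1.0095.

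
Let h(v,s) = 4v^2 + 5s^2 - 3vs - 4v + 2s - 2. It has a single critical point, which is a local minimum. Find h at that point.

-214/71

∂h/∂v = 8v - 3s - 4 = 0 and ∂h/∂s = -3v + 10s + 2 = 0, so (v, s) = (34/71, -4/71).
The Hessian has h_{vv} = 8, h_{ss} = 10, h_{vs} = -3, giving D = 71 > 0 with h_{vv} > 0, so the point is a local minimum.
h(34/71, -4/71) = -214/71.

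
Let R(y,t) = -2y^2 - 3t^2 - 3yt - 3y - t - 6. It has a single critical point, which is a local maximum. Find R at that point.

∂R/∂y = -4y - 3t - 3 = 0 and ∂R/∂t = -3y - 6t - 1 = 0, so (y, t) = (-1, 1/3).
The Hessian has R_{yy} = -4, R_{tt} = -6, R_{yt} = -3, giving D = 15 > 0 with R_{yy} < 0, so the point is a local maximum.
R(-1, 1/3) = -14/3.

-14/3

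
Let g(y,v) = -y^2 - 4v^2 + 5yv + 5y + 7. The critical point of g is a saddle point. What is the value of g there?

∂g/∂y = -2y + 5v + 5 = 0 and ∂g/∂v = 5y - 8v = 0, so (y, v) = (-40/9, -25/9).
The Hessian has g_{yy} = -2, g_{vv} = -8, g_{yv} = 5, giving D = -9 < 0, so the point is a saddle point.
g(-40/9, -25/9) = -37/9.

-37/9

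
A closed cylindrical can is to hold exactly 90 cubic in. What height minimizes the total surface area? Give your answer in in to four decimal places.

4.8572

With radius r and height h, πr²h = 90 so h = 90/(πr²), and S(r) = 2πr² + 2πrh = 2πr² + 2·90/r.
S'(r) = 4πr − 2·90/r² = 0 ⇒ r³ = 90/(2π), so r ≈ 2.4286 and h = 2r ≈ 4.8572.
S''(r) = 4π + 4·90/r³ > 0, so this is the minimum; S ≈ 111.1756.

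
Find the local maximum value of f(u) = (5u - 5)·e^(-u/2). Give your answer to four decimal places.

Differentiating with the product rule gives f'(u) = (-(5/2)u + 15/2)·e^(-u/2). Since e^(-u/2) > 0, the only critical point is u = 3.
f''(3) has the same sign as -5/2 < 0, so this is a local maximum.
f(3) = (10)·e^(-3/2) ≈ 2.2313.

2.2313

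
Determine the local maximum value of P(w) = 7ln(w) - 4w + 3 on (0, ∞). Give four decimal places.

-0.0827

P'(w) = 7/w − 4 = 0 gives w = 7/4.
P''(w) = -7/w², which is negative for w > 0, so this is a local maximum.
P(7/4) = 7·ln(7/4) - 7 + 3 ≈ -0.0827.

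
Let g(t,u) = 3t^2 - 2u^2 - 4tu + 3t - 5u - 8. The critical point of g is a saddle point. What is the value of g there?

∂g/∂t = 6t - 4u + 3 = 0 and ∂g/∂u = -4t - 4u - 5 = 0, so (t, u) = (-4/5, -9/20).
The Hessian has g_{tt} = 6, g_{uu} = -4, g_{tu} = -4, giving D = -40 < 0, so the point is a saddle point.
g(-4/5, -9/20) = -323/40.

-323/40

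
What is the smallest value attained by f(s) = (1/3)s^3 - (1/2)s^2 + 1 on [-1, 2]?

1/6

The derivative is s^2 - s, which vanishes at s = 0 and s = 1.
Compare values at every candidate in [-1, 2]: f(-1) = 1/6,  f(0) = 1,  f(1) = 5/6,  f(2) = 5/3.
So the minimum is f(-1) = 1/6.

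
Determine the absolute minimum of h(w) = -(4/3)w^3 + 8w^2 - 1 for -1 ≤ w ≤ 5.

-1

Differentiating, h'(w) = -4w^2 + 16w; which vanishes at w = 0 and w = 4.
Evaluating at the critical points and endpoints: h(-1) = 25/3; h(0) = -1; h(4) = 125/3; h(5) = 97/3.
So the minimum is h(0) = -1.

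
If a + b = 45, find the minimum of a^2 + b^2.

With a + b = 45, a^2 + b^2 = a^2 + (45 − a)^2.
The derivative 2a − 2(45 − a) = 4a − 90 vanishes at a = 45/2; second derivative 4 > 0, a minimum.
The minimum is 2·(45/2)^2 = 2025/2.

2025/2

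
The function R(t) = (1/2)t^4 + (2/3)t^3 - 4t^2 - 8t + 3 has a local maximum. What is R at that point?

41/6

R'(t) = 2t^3 + 2t^2 - 8t - 8 = 0 at t = -2, -1, 2.
Second-derivative test with R''(t) = 6t^2 + 4t - 8: R''(-2) = 8 > 0 ⇒ local minimum; R''(-1) = -6 < 0 ⇒ local maximum; R''(2) = 24 > 0 ⇒ local minimum.
So the local maximum value is R(-1) = 41/6.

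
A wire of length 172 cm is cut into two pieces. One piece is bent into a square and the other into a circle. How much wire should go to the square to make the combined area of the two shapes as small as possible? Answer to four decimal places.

Let x be the length used for the square. Square side x/4; circle radius (172−x)/(2π).
A(x) = (x/4)² + π·((172−x)/(2π))² = x²/16 + (172−x)²/(4π) for 0 ≤ x ≤ 172. A'(x) = x/8 − (172−x)/(2π) = 0 gives x = 4·172/(π+4) ≈ 96.3371.
A'' = 1/8 + 1/(2π) > 0, so this gives the minimum combined area; x ≈ 96.3371 cm to the square.

96.3371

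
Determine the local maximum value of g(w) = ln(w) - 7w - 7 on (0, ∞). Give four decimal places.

-9.9459

g'(w) = 1/w − 7 = 0 gives w = 1/7.
g''(w) = -1/w², which is negative for w > 0, so this is a local maximum.
g(1/7) = 1·ln(1/7) - 1 - 7 ≈ -9.9459.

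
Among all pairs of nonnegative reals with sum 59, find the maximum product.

3481/4

With x + y = 59, the product is P(x) = x(59 − x).
P'(x) = 59 − 2x = 0 gives x = 59/2; P'' = −2 < 0, so this is the maximum.
P = 59/2·59/2 = 3481/4.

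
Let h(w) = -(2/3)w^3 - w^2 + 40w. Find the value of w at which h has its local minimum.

-5

h'(w) = -2w^2 - 2w + 40. Setting h'(w) = 0 gives w ∈ {-5, 4}.
Since h''(w) = -4w - 2, we get h''(-5) = 18 > 0 ⇒ local minimum; h''(4) = -18 < 0 ⇒ local maximum.
So the local minimum value is h(-5) = -425/3.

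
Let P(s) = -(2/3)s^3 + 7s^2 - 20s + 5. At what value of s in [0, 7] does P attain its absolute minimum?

7

The derivative is -2s^2 + 14s - 20, which vanishes at s = 2 and s = 5.
Candidates: P(0) = 5,  P(2) = -37/3,  P(5) = -10/3,  P(7) = -62/3.
The minimum over the interval is -62/3, attained at s = 7.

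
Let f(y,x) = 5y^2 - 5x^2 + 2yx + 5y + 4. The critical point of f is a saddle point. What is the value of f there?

∂f/∂y = 10y + 2x + 5 = 0 and ∂f/∂x = 2y - 10x = 0, so (y, x) = (-25/52, -5/52).
The Hessian has f_{yy} = 10, f_{xx} = -10, f_{yx} = 2, giving D = -104 < 0, so the point is a saddle point.
f(-25/52, -5/52) = 291/104.

291/104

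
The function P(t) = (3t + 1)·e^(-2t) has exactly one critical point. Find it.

P'(t) = 3·e^(-2t) + (3t + 1)·(-2)·e^(-2t) = (-6t + 1)·e^(-2t). Since e^(-2t) > 0, the only critical point is t = 1/6.
P''(1/6) has the same sign as -6 < 0, so this is a local maximum.
P(1/6) = (3/2)·e^(-1/3) ≈ 1.0748.

1/6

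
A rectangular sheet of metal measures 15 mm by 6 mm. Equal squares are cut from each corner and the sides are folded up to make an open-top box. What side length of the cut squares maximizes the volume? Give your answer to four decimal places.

1.3206

With cut size x, the volume is V(x) = x(15 − 2x)(6 − 2x) for 0 < x < 3.
V'(x) = 12x^2 − 84x + 90. Setting V'(x) = 0 gives x ≈ 1.3206 (the root in (0, 3)).
V''(x) = 24x − 84 is negative there, so this is the maximum; V ≈ 54.8191.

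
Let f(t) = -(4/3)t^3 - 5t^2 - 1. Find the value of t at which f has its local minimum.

-5/2

Critical points: f'(t) = -4t^2 - 10t vanishes at t = -5/2, 0.
Second-derivative test with f''(t) = -8t - 10: f''(-5/2) = 10 > 0 ⇒ local minimum; f''(0) = -10 < 0 ⇒ local maximum.
Thus f has its local minimum at t = -5/2, with value -137/12.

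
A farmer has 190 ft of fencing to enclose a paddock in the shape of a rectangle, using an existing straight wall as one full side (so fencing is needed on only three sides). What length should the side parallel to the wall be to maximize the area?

95

Let the sides perpendicular to the wall have length x and the parallel side y, so 2x + y = 190 and the area is A = xy = x(190 − 2x).
A'(x) = 190 − 4x = 0 gives x = 95/2, and A''(x) = −4 < 0 confirms a maximum.
Then y = 190 − 2·95/2 = 95 and A = 9025/2.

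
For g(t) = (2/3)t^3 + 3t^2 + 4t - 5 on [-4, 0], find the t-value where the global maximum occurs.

Differentiating, g'(t) = 2t^2 + 6t + 4; which vanishes at t = -2 and t = -1.
Compare values at every candidate in [-4, 0]: g(-4) = -47/3,  g(-2) = -19/3,  g(-1) = -20/3,  g(0) = -5.
Hence the absolute maximum is -5 at t = 0.

0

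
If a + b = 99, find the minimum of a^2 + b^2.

With a + b = 99, a^2 + b^2 = a^2 + (99 − a)^2.
The derivative 2a − 2(99 − a) = 4a − 198 vanishes at a = 99/2; second derivative 4 > 0, a minimum.
The minimum is 2·(99/2)^2 = 9801/2.

9801/2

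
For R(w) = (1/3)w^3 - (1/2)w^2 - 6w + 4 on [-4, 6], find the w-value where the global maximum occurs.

Differentiating, R'(w) = w^2 - w - 6; which vanishes at w = -2 and w = 3.
Candidates: R(-4) = -4/3, R(-2) = 34/3, R(3) = -19/2, R(6) = 22.
Hence the absolute maximum is 22 at w = 6.

6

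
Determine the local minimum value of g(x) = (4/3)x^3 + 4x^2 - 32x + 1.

-109/3

g'(x) = 4x^2 + 8x - 32. Setting g'(x) = 0 gives x ∈ {-4, 2}.
Since g''(x) = 8x + 8, we get g''(-4) = -24 < 0 ⇒ local maximum; g''(2) = 24 > 0 ⇒ local minimum.
The local minimum is g(2) = -109/3.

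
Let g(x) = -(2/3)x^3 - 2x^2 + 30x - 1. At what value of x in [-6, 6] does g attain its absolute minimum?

-5

The derivative is -2x^2 - 4x + 30, which vanishes at x = -5 and x = 3.
Compare values at every candidate in [-6, 6]: g(-6) = -109,  g(-5) = -353/3,  g(3) = 53,  g(6) = -37.
So the minimum is g(-5) = -353/3.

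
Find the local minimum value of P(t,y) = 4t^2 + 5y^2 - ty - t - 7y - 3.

∂P/∂t = 8t - y - 1 = 0 and ∂P/∂y = -t + 10y - 7 = 0, so (t, y) = (17/79, 57/79).
The Hessian has P_{tt} = 8, P_{yy} = 10, P_{ty} = -1, giving D = 79 > 0 with P_{tt} > 0, so the point is a local minimum.
P(17/79, 57/79) = -445/79.

-445/79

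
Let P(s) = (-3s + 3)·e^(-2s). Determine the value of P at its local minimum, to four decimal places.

By the product rule, P'(s) = (6s - 9)·e^(-2s). Since e^(-2s) > 0, the only critical point is s = 3/2.
P''(3/2) has the same sign as 6 > 0, so this is a local minimum.
P(3/2) = (-3/2)·e^(-3) ≈ -0.0747.

-0.0747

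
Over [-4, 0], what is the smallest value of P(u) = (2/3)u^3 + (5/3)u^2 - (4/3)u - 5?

The derivative is 2u^2 + (10/3)u - 4/3, whose only zero in [-4, 0] is u = -2.
Candidates: P(-4) = -47/3,  P(-2) = -1,  P(0) = -5.
So the minimum is P(-4) = -47/3.

-47/3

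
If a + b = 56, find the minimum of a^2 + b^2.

1568

With a + b = 56, a^2 + b^2 = a^2 + (56 − a)^2.
The derivative 2a − 2(56 − a) = 4a − 112 vanishes at a = 28; second derivative 4 > 0, a minimum.
The minimum is 2·(28)^2 = 1568.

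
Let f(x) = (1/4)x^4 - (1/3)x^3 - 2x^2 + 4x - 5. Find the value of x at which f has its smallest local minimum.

-2

f'(x) = x^3 - x^2 - 4x + 4. Setting f'(x) = 0 gives x ∈ {-2, 1, 2}.
Second-derivative test with f''(x) = 3x^2 - 2x - 4: f''(-2) = 12 > 0 ⇒ local minimum; f''(1) = -3 < 0 ⇒ local maximum; f''(2) = 4 > 0 ⇒ local minimum.
The smallest local minimum is f(-2) = -43/3.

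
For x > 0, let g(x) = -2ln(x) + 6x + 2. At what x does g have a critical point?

1/3

g'(x) = -2/x + 6 = 0 gives x = 1/3.
g''(x) = 2/x², which is positive for x > 0, so this is a local minimum.
g(1/3) = -2·ln(1/3) + 2 + 2 ≈ 6.1972.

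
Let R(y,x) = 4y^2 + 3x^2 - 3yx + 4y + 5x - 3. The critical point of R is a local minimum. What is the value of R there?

∂R/∂y = 8y - 3x + 4 = 0 and ∂R/∂x = -3y + 6x + 5 = 0, so (y, x) = (-1, -4/3).
The Hessian has R_{yy} = 8, R_{xx} = 6, R_{yx} = -3, giving D = 39 > 0 with R_{yy} > 0, so the point is a local minimum.
R(-1, -4/3) = -25/3.

-25/3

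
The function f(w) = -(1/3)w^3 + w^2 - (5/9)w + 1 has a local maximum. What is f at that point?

106/81

Critical points: f'(w) = -w^2 + 2w - 5/9 vanishes at w = 1/3, 5/3.
Since f''(w) = -2w + 2, we get f''(1/3) = 4/3 > 0 ⇒ local minimum; f''(5/3) = -4/3 < 0 ⇒ local maximum.
Thus f has its local maximum at w = 5/3, with value 106/81.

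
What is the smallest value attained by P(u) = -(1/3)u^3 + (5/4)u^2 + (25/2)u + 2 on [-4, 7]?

P'(u) = -u^2 + (5/2)u + 25/2, which vanishes at u = -5/2 and u = 5.
Candidates: P(-4) = -20/3, P(-5/2) = -779/48, P(5) = 649/12, P(7) = 437/12.
The minimum over the interval is -779/48, attained at u = -5/2.

-779/48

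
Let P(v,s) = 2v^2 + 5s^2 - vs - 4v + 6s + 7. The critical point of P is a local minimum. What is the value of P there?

145/39

∂P/∂v = 4v - s - 4 = 0 and ∂P/∂s = -v + 10s + 6 = 0, so (v, s) = (34/39, -20/39).
The Hessian has P_{vv} = 4, P_{ss} = 10, P_{vs} = -1, giving D = 39 > 0 with P_{vv} > 0, so the point is a local minimum.
P(34/39, -20/39) = 145/39.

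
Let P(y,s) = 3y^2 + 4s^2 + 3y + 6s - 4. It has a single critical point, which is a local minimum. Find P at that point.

∂P/∂y = 6y + 3 = 0 and ∂P/∂s = 8s + 6 = 0, so (y, s) = (-1/2, -3/4).
The Hessian has P_{yy} = 6, P_{ss} = 8, P_{ys} = 0, giving D = 48 > 0 with P_{yy} > 0, so the point is a local minimum.
P(-1/2, -3/4) = -7.

-7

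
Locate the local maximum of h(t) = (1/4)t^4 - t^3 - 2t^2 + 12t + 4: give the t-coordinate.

h'(t) = t^3 - 3t^2 - 4t + 12. Setting h'(t) = 0 gives t ∈ {-2, 2, 3}.
h''(t) = 3t^2 - 6t - 4. h''(-2) = 20 > 0 ⇒ local minimum; h''(2) = -4 < 0 ⇒ local maximum; h''(3) = 5 > 0 ⇒ local minimum.
Thus h has its local maximum at t = 2, with value 16.

2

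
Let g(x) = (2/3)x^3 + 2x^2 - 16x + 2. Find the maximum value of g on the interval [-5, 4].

The derivative is 2x^2 + 4x - 16, which vanishes at x = -4 and x = 2.
Evaluating at the critical points and endpoints: g(-5) = 146/3,  g(-4) = 166/3,  g(2) = -50/3,  g(4) = 38/3.
So the maximum is g(-4) = 166/3.

166/3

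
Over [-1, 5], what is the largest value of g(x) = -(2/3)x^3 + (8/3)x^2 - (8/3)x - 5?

g'(x) = -2x^2 + (16/3)x - 8/3, which vanishes at x = 2/3 and x = 2.
Evaluating at the critical points and endpoints: g(-1) = 1; g(2/3) = -469/81; g(2) = -5; g(5) = -35.
So the maximum is g(-1) = 1.

1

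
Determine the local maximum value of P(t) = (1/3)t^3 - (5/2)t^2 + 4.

P'(t) = t^2 - 5t = 0 at t = 0, 5.
P''(t) = 2t - 5. P''(0) = -5 < 0 ⇒ local maximum; P''(5) = 5 > 0 ⇒ local minimum.
The local maximum is P(0) = 4.

4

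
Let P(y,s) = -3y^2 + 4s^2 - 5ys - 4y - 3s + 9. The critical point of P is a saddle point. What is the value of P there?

754/73

∂P/∂y = -6y - 5s - 4 = 0 and ∂P/∂s = -5y + 8s - 3 = 0, so (y, s) = (-47/73, -2/73).
The Hessian has P_{yy} = -6, P_{ss} = 8, P_{ys} = -5, giving D = -73 < 0, so the point is a saddle point.
P(-47/73, -2/73) = 754/73.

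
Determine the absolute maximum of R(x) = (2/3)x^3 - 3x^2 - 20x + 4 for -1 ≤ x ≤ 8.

The derivative is 2x^2 - 6x - 20, whose only zero in [-1, 8] is x = 5.
Compare values at every candidate in [-1, 8]: R(-1) = 61/3, R(5) = -263/3, R(8) = -20/3.
The maximum over the interval is 61/3, attained at x = -1.

61/3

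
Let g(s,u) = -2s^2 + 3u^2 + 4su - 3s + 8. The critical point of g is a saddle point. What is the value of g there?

347/40

∂g/∂s = -4s + 4u - 3 = 0 and ∂g/∂u = 4s + 6u = 0, so (s, u) = (-9/20, 3/10).
The Hessian has g_{ss} = -4, g_{uu} = 6, g_{su} = 4, giving D = -40 < 0, so the point is a saddle point.
g(-9/20, 3/10) = 347/40.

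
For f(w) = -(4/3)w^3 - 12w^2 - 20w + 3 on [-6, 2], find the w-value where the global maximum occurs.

The derivative is -4w^2 - 24w - 20, which vanishes at w = -5 and w = -1.
Candidates: f(-6) = -21,  f(-5) = -91/3,  f(-1) = 37/3,  f(2) = -287/3.
Hence the absolute maximum is 37/3 at w = -1.

-1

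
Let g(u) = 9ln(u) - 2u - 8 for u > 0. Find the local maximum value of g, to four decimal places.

g'(u) = 9/u − 2 = 0 gives u = 9/2.
g''(u) = -9/u², which is negative for u > 0, so this is a local maximum.
g(9/2) = 9·ln(9/2) - 9 - 8 ≈ -3.4633.

-3.4633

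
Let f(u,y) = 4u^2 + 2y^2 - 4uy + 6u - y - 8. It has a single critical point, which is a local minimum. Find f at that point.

∂f/∂u = 8u - 4y + 6 = 0 and ∂f/∂y = -4u + 4y - 1 = 0, so (u, y) = (-5/4, -1).
The Hessian has f_{uu} = 8, f_{yy} = 4, f_{uy} = -4, giving D = 16 > 0 with f_{uu} > 0, so the point is a local minimum.
f(-5/4, -1) = -45/4.

-45/4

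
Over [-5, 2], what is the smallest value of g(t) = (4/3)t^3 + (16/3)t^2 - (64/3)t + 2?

-1118/81

The derivative is 4t^2 + (32/3)t - 64/3, which vanishes at t = -4 and t = 4/3.
Candidates: g(-5) = 226/3,  g(-4) = 262/3,  g(4/3) = -1118/81,  g(2) = -26/3.
The minimum over the interval is -1118/81, attained at t = 4/3.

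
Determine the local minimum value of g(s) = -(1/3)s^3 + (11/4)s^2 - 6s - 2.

g'(s) = -s^2 + (11/2)s - 6. Setting g'(s) = 0 gives s ∈ {3/2, 4}.
Second-derivative test with g''(s) = -2s + 11/2: g''(3/2) = 5/2 > 0 ⇒ local minimum; g''(4) = -5/2 < 0 ⇒ local maximum.
Thus g has its local minimum at s = 3/2, with value -95/16.

-95/16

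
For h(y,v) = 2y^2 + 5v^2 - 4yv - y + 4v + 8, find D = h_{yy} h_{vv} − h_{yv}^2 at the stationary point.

∂h/∂y = 4y - 4v - 1 = 0 and ∂h/∂v = -4y + 10v + 4 = 0, so (y, v) = (-1/4, -1/2).
The Hessian has h_{yy} = 4, h_{vv} = 10, h_{yv} = -4, giving D = 24 > 0 with h_{yy} > 0, so the point is a local minimum.
D = (4)·(10) − (-4)^2 = 24.

24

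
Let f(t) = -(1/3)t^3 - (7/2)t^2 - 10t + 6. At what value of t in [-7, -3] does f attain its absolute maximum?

-7

Differentiating, f'(t) = -t^2 - 7t - 10; whose only zero in [-7, -3] is t = -5.
Evaluating at the critical points and endpoints: f(-7) = 113/6, f(-5) = 61/6, f(-3) = 27/2.
Hence the absolute maximum is 113/6 at t = -7.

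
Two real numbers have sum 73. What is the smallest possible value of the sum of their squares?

5329/2

With a + b = 73, a^2 + b^2 = a^2 + (73 − a)^2.
The derivative 2a − 2(73 − a) = 4a − 146 vanishes at a = 73/2; second derivative 4 > 0, a minimum.
The minimum is 2·(73/2)^2 = 5329/2.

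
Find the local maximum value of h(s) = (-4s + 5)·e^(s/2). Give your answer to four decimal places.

5.4983

h'(s) = (-4)·e^(s/2) + (-4s + 5)·(1/2)·e^(s/2) = (-2s - 3/2)·e^(s/2). Since e^(s/2) > 0, the only critical point is s = -3/4.
h''(-3/4) has the same sign as -2 < 0, so this is a local maximum.
h(-3/4) = (8)·e^(-3/8) ≈ 5.4983.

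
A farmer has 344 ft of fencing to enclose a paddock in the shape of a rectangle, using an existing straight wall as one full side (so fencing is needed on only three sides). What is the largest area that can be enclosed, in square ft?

Let the sides perpendicular to the wall have length x and the parallel side y, so 2x + y = 344 and the area is A = xy = x(344 − 2x).
A'(x) = 344 − 4x = 0 gives x = 86, and A''(x) = −4 < 0 confirms a maximum.
Then y = 344 − 2·86 = 172 and A = 14792.

14792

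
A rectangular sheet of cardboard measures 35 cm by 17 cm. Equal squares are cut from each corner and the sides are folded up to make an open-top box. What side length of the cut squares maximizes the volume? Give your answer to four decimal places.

With cut size x, the volume is V(x) = x(35 − 2x)(17 − 2x) for 0 < x < 8.5.
V'(x) = 12x^2 − 208x + 595. Setting V'(x) = 0 gives x ≈ 3.6142 (the root in (0, 8.5)).
V''(x) = 24x − 208 is negative there, so this is the maximum; V ≈ 980.7962.

3.6142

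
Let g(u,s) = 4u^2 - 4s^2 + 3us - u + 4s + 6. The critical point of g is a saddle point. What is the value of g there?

∂g/∂u = 8u + 3s - 1 = 0 and ∂g/∂s = 3u - 8s + 4 = 0, so (u, s) = (-4/73, 35/73).
The Hessian has g_{uu} = 8, g_{ss} = -8, g_{us} = 3, giving D = -73 < 0, so the point is a saddle point.
g(-4/73, 35/73) = 510/73.

510/73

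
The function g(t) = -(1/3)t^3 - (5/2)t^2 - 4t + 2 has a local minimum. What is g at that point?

-2/3

g'(t) = -t^2 - 5t - 4 = 0 at t = -4, -1.
Second-derivative test with g''(t) = -2t - 5: g''(-4) = 3 > 0 ⇒ local minimum; g''(-1) = -3 < 0 ⇒ local maximum.
Thus g has its local minimum at t = -4, with value -2/3.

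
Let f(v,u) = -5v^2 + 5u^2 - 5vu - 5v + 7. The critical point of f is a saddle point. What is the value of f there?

8

∂f/∂v = -10v - 5u - 5 = 0 and ∂f/∂u = -5v + 10u = 0, so (v, u) = (-2/5, -1/5).
The Hessian has f_{vv} = -10, f_{uu} = 10, f_{vu} = -5, giving D = -125 < 0, so the point is a saddle point.
f(-2/5, -1/5) = 8.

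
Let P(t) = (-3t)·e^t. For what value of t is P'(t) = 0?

P'(t) = (-3)·e^t + (-3t)·1·e^t = (-3t - 3)·e^t. Since e^t > 0, the only critical point is t = -1.
P''(-1) has the same sign as -3 < 0, so this is a local maximum.
P(-1) = (3)·e^(-1) ≈ 1.1036.

-1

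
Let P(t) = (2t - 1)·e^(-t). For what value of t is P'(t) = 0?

3/2

P'(t) = 2·e^(-t) + (2t - 1)·(-1)·e^(-t) = (-2t + 3)·e^(-t). Since e^(-t) > 0, the only critical point is t = 3/2.
P''(3/2) has the same sign as -2 < 0, so this is a local maximum.
P(3/2) = (2)·e^(-3/2) ≈ 0.4463.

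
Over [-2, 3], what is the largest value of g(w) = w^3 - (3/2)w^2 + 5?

g'(w) = 3w^2 - 3w, which vanishes at w = 0 and w = 1.
Evaluating at the critical points and endpoints: g(-2) = -9; g(0) = 5; g(1) = 9/2; g(3) = 37/2.
Hence the absolute maximum is 37/2 at w = 3.

37/2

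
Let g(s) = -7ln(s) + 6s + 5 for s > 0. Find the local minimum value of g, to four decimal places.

g'(s) = -7/s + 6 = 0 gives s = 7/6.
g''(s) = 7/s², which is positive for s > 0, so this is a local minimum.
g(7/6) = -7·ln(7/6) + 7 + 5 ≈ 10.9209.

10.9209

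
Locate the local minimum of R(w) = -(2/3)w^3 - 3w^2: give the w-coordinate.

-3

Critical points: R'(w) = -2w^2 - 6w vanishes at w = -3, 0.
R''(w) = -4w - 6. R''(-3) = 6 > 0 ⇒ local minimum; R''(0) = -6 < 0 ⇒ local maximum.
Thus R has its local minimum at w = -3, with value -9.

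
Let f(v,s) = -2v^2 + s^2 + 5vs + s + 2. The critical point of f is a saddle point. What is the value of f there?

64/33

∂f/∂v = -4v + 5s = 0 and ∂f/∂s = 5v + 2s + 1 = 0, so (v, s) = (-5/33, -4/33).
The Hessian has f_{vv} = -4, f_{ss} = 2, f_{vs} = 5, giving D = -33 < 0, so the point is a saddle point.
f(-5/33, -4/33) = 64/33.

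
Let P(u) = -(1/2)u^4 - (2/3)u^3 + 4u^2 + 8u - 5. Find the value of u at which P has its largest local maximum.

2

P'(u) = -2u^3 - 2u^2 + 8u + 8 = 0 at u = -2, -1, 2.
Since P''(u) = -6u^2 - 4u + 8, we get P''(-2) = -8 < 0 ⇒ local maximum; P''(-1) = 6 > 0 ⇒ local minimum; P''(2) = -24 < 0 ⇒ local maximum.
So the largest local maximum value is P(2) = 41/3.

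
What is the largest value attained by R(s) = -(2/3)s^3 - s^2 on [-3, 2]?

The derivative is -2s^2 - 2s, which vanishes at s = -1 and s = 0.
Compare values at every candidate in [-3, 2]: R(-3) = 9; R(-1) = -1/3; R(0) = 0; R(2) = -28/3.
So the maximum is R(-3) = 9.

9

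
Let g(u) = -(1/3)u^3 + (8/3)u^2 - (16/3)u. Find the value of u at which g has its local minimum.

4/3

g'(u) = -u^2 + (16/3)u - 16/3 = 0 at u = 4/3, 4.
Since g''(u) = -2u + 16/3, we get g''(4/3) = 8/3 > 0 ⇒ local minimum; g''(4) = -8/3 < 0 ⇒ local maximum.
Thus g has its local minimum at u = 4/3, with value -256/81.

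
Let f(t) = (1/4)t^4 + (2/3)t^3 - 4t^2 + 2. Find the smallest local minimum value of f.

f'(t) = t^3 + 2t^2 - 8t = 0 at t = -4, 0, 2.
f''(t) = 3t^2 + 4t - 8. f''(-4) = 24 > 0 ⇒ local minimum; f''(0) = -8 < 0 ⇒ local maximum; f''(2) = 12 > 0 ⇒ local minimum.
The smallest local minimum is f(-4) = -122/3.

-122/3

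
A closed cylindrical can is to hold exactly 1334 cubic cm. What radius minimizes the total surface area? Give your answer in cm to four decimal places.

5.9657

With radius r and height h, πr²h = 1334 so h = 1334/(πr²), and S(r) = 2πr² + 2πrh = 2πr² + 2·1334/r.
S'(r) = 4πr − 2·1334/r² = 0 ⇒ r³ = 1334/(2π), so r ≈ 5.9657 and h = 2r ≈ 11.9313.
S''(r) = 4π + 4·1334/r³ > 0, so this is the minimum; S ≈ 670.8392.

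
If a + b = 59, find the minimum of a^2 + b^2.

3481/2

With a + b = 59, a^2 + b^2 = a^2 + (59 − a)^2.
The derivative 2a − 2(59 − a) = 4a − 118 vanishes at a = 59/2; second derivative 4 > 0, a minimum.
The minimum is 2·(59/2)^2 = 3481/2.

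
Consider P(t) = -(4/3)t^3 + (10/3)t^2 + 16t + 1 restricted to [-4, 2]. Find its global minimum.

-911/81

Differentiating, P'(t) = -4t^2 + (20/3)t + 16; whose only zero in [-4, 2] is t = -4/3.
Compare values at every candidate in [-4, 2]: P(-4) = 227/3; P(-4/3) = -911/81; P(2) = 107/3.
The minimum over the interval is -911/81, attained at t = -4/3.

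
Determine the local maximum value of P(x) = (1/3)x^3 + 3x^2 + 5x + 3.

P'(x) = x^2 + 6x + 5 = 0 at x = -5, -1.
P''(x) = 2x + 6. P''(-5) = -4 < 0 ⇒ local maximum; P''(-1) = 4 > 0 ⇒ local minimum.
The local maximum is P(-5) = 34/3.

34/3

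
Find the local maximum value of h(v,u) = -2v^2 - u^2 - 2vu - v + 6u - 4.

69/4

∂h/∂v = -4v - 2u - 1 = 0 and ∂h/∂u = -2v - 2u + 6 = 0, so (v, u) = (-7/2, 13/2).
The Hessian has h_{vv} = -4, h_{uu} = -2, h_{vu} = -2, giving D = 4 > 0 with h_{vv} < 0, so the point is a local maximum.
h(-7/2, 13/2) = 69/4.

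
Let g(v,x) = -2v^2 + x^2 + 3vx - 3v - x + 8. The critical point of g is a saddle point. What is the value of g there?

134/17

∂g/∂v = -4v + 3x - 3 = 0 and ∂g/∂x = 3v + 2x - 1 = 0, so (v, x) = (-3/17, 13/17).
The Hessian has g_{vv} = -4, g_{xx} = 2, g_{vx} = 3, giving D = -17 < 0, so the point is a saddle point.
g(-3/17, 13/17) = 134/17.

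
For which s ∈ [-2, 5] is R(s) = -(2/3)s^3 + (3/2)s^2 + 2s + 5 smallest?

5

The derivative is -2s^2 + 3s + 2, which vanishes at s = -1/2 and s = 2.
Candidates: R(-2) = 37/3, R(-1/2) = 107/24, R(2) = 29/3, R(5) = -185/6.
The minimum over the interval is -185/6, attained at s = 5.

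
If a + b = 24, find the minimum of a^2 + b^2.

288

With a + b = 24, a^2 + b^2 = a^2 + (24 − a)^2.
The derivative 2a − 2(24 − a) = 4a − 48 vanishes at a = 12; second derivative 4 > 0, a minimum.
The minimum is 2·(12)^2 = 288.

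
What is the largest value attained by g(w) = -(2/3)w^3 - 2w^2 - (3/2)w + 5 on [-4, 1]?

65/3

g'(w) = -2w^2 - 4w - 3/2, which vanishes at w = -3/2 and w = -1/2.
Candidates: g(-4) = 65/3, g(-3/2) = 5, g(-1/2) = 16/3, g(1) = 5/6.
So the maximum is g(-4) = 65/3.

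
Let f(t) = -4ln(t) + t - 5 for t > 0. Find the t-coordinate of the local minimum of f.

f'(t) = -4/t + 1 = 0 gives t = 4.
f''(t) = 4/t², which is positive for t > 0, so this is a local minimum.
f(4) = -4·ln(4) + 4 - 5 ≈ -6.5452.

4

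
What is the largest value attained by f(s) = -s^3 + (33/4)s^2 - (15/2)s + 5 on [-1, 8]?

195/4

f'(s) = -3s^2 + (33/2)s - 15/2, which vanishes at s = 1/2 and s = 5.
Evaluating at the critical points and endpoints: f(-1) = 87/4; f(1/2) = 51/16; f(5) = 195/4; f(8) = -39.
So the maximum is f(5) = 195/4.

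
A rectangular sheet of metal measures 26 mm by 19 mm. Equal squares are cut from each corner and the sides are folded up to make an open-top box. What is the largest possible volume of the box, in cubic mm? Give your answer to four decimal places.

798.6364

With cut size x, the volume is V(x) = x(26 − 2x)(19 − 2x) for 0 < x < 9.5.
V'(x) = 12x^2 − 180x + 494. Setting V'(x) = 0 gives x ≈ 3.6163 (the root in (0, 9.5)).
V''(x) = 24x − 180 is negative there, so this is the maximum; V ≈ 798.6364.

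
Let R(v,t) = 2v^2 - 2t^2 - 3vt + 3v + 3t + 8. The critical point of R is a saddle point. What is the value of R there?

∂R/∂v = 4v - 3t + 3 = 0 and ∂R/∂t = -3v - 4t + 3 = 0, so (v, t) = (-3/25, 21/25).
The Hessian has R_{vv} = 4, R_{tt} = -4, R_{vt} = -3, giving D = -25 < 0, so the point is a saddle point.
R(-3/25, 21/25) = 227/25.

227/25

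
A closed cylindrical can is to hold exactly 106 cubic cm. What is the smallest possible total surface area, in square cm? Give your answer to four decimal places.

123.9896

With radius r and height h, πr²h = 106 so h = 106/(πr²), and S(r) = 2πr² + 2πrh = 2πr² + 2·106/r.
S'(r) = 4πr − 2·106/r² = 0 ⇒ r³ = 106/(2π), so r ≈ 2.5647 and h = 2r ≈ 5.1295.
S''(r) = 4π + 4·106/r³ > 0, so this is the minimum; S ≈ 123.9896.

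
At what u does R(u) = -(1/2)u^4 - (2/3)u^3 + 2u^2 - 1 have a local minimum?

0

R'(u) = -2u^3 - 2u^2 + 4u = 0 at u = -2, 0, 1.
Since R''(u) = -6u^2 - 4u + 4, we get R''(-2) = -12 < 0 ⇒ local maximum; R''(0) = 4 > 0 ⇒ local minimum; R''(1) = -6 < 0 ⇒ local maximum.
The local minimum is R(0) = -1.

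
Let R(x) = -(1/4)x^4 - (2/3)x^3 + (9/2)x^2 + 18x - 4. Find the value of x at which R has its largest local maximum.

R'(x) = -x^3 - 2x^2 + 9x + 18 = 0 at x = -3, -2, 3.
Since R''(x) = -3x^2 - 4x + 9, we get R''(-3) = -6 < 0 ⇒ local maximum; R''(-2) = 5 > 0 ⇒ local minimum; R''(3) = -30 < 0 ⇒ local maximum.
So the largest local maximum value is R(3) = 209/4.

3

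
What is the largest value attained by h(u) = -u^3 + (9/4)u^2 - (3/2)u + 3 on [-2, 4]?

23

Differentiating, h'(u) = -3u^2 + (9/2)u - 3/2; which vanishes at u = 1/2 and u = 1.
Compare values at every candidate in [-2, 4]: h(-2) = 23; h(1/2) = 43/16; h(1) = 11/4; h(4) = -31.
So the maximum is h(-2) = 23.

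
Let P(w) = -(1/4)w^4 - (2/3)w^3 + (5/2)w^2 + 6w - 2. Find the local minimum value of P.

-61/12

Critical points: P'(w) = -w^3 - 2w^2 + 5w + 6 vanishes at w = -3, -1, 2.
Since P''(w) = -3w^2 - 4w + 5, we get P''(-3) = -10 < 0 ⇒ local maximum; P''(-1) = 6 > 0 ⇒ local minimum; P''(2) = -15 < 0 ⇒ local maximum.
So the local minimum value is P(-1) = -61/12.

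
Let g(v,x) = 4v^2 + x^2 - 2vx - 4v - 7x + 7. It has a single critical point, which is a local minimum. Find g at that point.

∂g/∂v = 8v - 2x - 4 = 0 and ∂g/∂x = -2v + 2x - 7 = 0, so (v, x) = (11/6, 16/3).
The Hessian has g_{vv} = 8, g_{xx} = 2, g_{vx} = -2, giving D = 12 > 0 with g_{vv} > 0, so the point is a local minimum.
g(11/6, 16/3) = -46/3.

-46/3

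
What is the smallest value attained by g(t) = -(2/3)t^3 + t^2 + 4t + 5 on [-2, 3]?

8/3

g'(t) = -2t^2 + 2t + 4, which vanishes at t = -1 and t = 2.
Candidates: g(-2) = 19/3,  g(-1) = 8/3,  g(2) = 35/3,  g(3) = 8.
So the minimum is g(-1) = 8/3.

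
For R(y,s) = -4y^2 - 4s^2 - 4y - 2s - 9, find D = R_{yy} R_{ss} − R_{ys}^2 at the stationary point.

64

∂R/∂y = -8y - 4 = 0 and ∂R/∂s = -8s - 2 = 0, so (y, s) = (-1/2, -1/4).
The Hessian has R_{yy} = -8, R_{ss} = -8, R_{ys} = 0, giving D = 64 > 0 with R_{yy} < 0, so the point is a local maximum.
D = (-8)·(-8) − (0)^2 = 64.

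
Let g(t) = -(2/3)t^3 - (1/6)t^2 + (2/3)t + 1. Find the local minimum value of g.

Critical points: g'(t) = -2t^2 - (1/3)t + 2/3 vanishes at t = -2/3, 1/2.
g''(t) = -4t - 1/3. g''(-2/3) = 7/3 > 0 ⇒ local minimum; g''(1/2) = -7/3 < 0 ⇒ local maximum.
The local minimum is g(-2/3) = 55/81.

55/81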